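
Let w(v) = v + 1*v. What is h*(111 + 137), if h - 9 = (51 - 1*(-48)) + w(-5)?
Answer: 24304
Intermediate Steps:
w(v) = 2*v (w(v) = v + v = 2*v)
h = 98 (h = 9 + ((51 - 1*(-48)) + 2*(-5)) = 9 + ((51 + 48) - 10) = 9 + (99 - 10) = 9 + 89 = 98)
h*(111 + 137) = 98*(111 + 137) = 98*248 = 24304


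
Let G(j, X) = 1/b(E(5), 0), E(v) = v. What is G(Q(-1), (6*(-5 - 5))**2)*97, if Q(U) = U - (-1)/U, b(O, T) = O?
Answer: 97/5 ≈ 19.400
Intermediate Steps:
Q(U) = U + 1/U
G(j, X) = 1/5
G(Q(-1), (6*(-5 - 5))**2)*97 = (1/5)*97 = 97/5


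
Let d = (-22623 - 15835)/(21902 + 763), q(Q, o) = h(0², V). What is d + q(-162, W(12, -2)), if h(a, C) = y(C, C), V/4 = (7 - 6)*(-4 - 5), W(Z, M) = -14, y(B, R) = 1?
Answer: -15793/22665 ≈ -0.69680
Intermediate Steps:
V = -36 (V = 4*((7 - 6)*(-4 - 5)) = 4*(1*(-9)) = 4*(-9) = -36)
h(a, C) = 1
q(Q, o) = 1
d = -38458/22665 ≈ -1.6968
d + q(-162, W(12, -2)) = -38458/22665 + 1 = -15793/22665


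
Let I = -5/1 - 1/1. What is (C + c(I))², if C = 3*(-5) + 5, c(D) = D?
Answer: 256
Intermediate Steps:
I = -6 (I = -5*1 - 1*1 = -5 - 1 = -6)
C = -10 (C = -15 + 5 = -10)
(C + c(I))² = (-10 - 6)² = (-16)² = 256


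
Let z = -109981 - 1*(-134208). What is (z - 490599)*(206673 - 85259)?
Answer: -56624090008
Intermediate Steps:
z = 24227 (z = -109981 + 134208 = 24227)
(z - 490599)*(206673 - 85259) = (24227 - 490599)*(206673 - 85259) = -466372*121414 = -56624090008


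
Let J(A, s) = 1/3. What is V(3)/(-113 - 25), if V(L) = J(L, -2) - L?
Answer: 4/207 ≈ 0.019324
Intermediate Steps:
J(A, s) = 1/3 (J(A, s) = 1*(1/3) = 1/3)
V(L) = 1/3 - L
V(3)/(-113 - 25) = (1/3 - 1*3)/(-113 - 25) = (1/3 - 3)/(-138) = -1/138*(-8/3) = 4/207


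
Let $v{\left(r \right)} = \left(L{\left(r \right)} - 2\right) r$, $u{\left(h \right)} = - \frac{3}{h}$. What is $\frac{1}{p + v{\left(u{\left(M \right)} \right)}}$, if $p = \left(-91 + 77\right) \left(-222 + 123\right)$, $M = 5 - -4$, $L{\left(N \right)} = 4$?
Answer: $\frac{3}{4156} \approx 0.00072185$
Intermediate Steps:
$M = 9$ ($M = 5 + 4 = 9$)
$v{\left(r \right)} = 2 r$ ($v{\left(r \right)} = \left(4 - 2\right) r = 2 r$)
$p = 1386$ ($p = \left(-14\right) \left(-99\right) = 1386$)
$\frac{1}{p + v{\left(u{\left(M \right)} \right)}} = \frac{1}{1386 + 2 \left(- \frac{3}{9}\right)} = \frac{1}{1386 + 2 \left(\left(-3\right) \frac{1}{9}\right)} = \frac{1}{1386 + 2 \left(- \frac{1}{3}\right)} = \frac{1}{1386 - \frac{2}{3}} = \frac{1}{\frac{4156}{3}} = \frac{3}{4156}$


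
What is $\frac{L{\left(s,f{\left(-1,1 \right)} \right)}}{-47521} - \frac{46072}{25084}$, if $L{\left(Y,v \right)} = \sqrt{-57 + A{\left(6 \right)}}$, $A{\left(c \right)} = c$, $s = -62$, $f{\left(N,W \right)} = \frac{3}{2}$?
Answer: $- \frac{11518}{6271} - \frac{i \sqrt{51}}{47521} \approx -1.8367 - 0.00015028 i$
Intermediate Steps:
$f{\left(N,W \right)} = \frac{3}{2}$ ($f{\left(N,W \right)} = 3 \cdot \frac{1}{2} = \frac{3}{2}$)
$L{\left(Y,v \right)} = i \sqrt{51}$ ($L{\left(Y,v \right)} = \sqrt{-57 + 6} = \sqrt{-51} = i \sqrt{51}$)
$\frac{L{\left(s,f{\left(-1,1 \right)} \right)}}{-47521} - \frac{46072}{25084} = \frac{i \sqrt{51}}{-47521} - \frac{46072}{25084} = i \sqrt{51} \left(- \frac{1}{47521}\right) - \frac{11518}{6271} = - \frac{i \sqrt{51}}{47521} - \frac{11518}{6271} = - \frac{11518}{6271} - \frac{i \sqrt{51}}{47521}$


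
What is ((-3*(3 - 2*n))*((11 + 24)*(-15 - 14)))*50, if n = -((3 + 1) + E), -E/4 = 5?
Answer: -4415250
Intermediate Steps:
E = -20 (E = -4*5 = -20)
n = 16 (n = -((3 + 1) - 20) = -(4 - 20) = -1*(-16) = 16)
((-3*(3 - 2*n))*((11 + 24)*(-15 - 14)))*50 = ((-3*(3 - 2*16))*((11 + 24)*(-15 - 14)))*50 = ((-3*(3 - 32))*(35*(-29)))*50 = (-3*(-29)*(-1015))*50 = (87*(-1015))*50 = -88305*50 = -4415250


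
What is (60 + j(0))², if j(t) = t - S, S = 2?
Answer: 3364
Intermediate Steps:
j(t) = -2 + t (j(t) = t - 1*2 = t - 2 = -2 + t)
(60 + j(0))² = (60 + (-2 + 0))² = (60 - 2)² = 58² = 3364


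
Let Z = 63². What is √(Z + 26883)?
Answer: 6*√857 ≈ 175.65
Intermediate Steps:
Z = 3969
√(Z + 26883) = √(3969 + 26883) = √30852 = 6*√857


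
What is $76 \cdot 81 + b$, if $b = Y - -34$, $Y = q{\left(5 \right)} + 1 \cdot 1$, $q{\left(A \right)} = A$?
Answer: $6196$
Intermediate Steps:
$Y = 6$ ($Y = 5 + 1 \cdot 1 = 5 + 1 = 6$)
$b = 40$ ($b = 6 - -34 = 6 + 34 = 40$)
$76 \cdot 81 + b = 76 \cdot 81 + 40 = 6156 + 40 = 6196$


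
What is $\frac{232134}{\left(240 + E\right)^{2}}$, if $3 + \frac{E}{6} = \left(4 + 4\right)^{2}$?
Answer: $\frac{38689}{61206} \approx 0.63211$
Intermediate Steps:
$E = 366$ ($E = -18 + 6 \left(4 + 4\right)^{2} = -18 + 6 \cdot 8^{2} = -18 + 6 \cdot 64 = -18 + 384 = 366$)
$\frac{232134}{\left(240 + E\right)^{2}} = \frac{232134}{\left(240 + 366\right)^{2}} = \frac{232134}{606^{2}} = \frac{232134}{367236} = 232134 \cdot \frac{1}{367236} = \frac{38689}{61206}$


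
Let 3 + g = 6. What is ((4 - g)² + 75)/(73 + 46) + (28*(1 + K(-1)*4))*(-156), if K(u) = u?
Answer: 1559452/119 ≈ 13105.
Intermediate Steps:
g = 3 (g = -3 + 6 = 3)
((4 - g)² + 75)/(73 + 46) + (28*(1 + K(-1)*4))*(-156) = ((4 - 1*3)² + 75)/(73 + 46) + (28*(1 - 1*4))*(-156) = ((4 - 3)² + 75)/119 + (28*(1 - 4))*(-156) = (1² + 75)*(1/119) + (28*(-3))*(-156) = (1 + 75)*(1/119) - 84*(-156) = 76*(1/119) + 13104 = 76/119 + 13104 = 1559452/119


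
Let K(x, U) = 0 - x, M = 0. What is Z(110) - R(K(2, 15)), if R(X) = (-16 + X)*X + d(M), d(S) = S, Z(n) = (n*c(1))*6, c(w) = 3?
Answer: 1944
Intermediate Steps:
Z(n) = 18*n (Z(n) = (n*3)*6 = (3*n)*6 = 18*n)
K(x, U) = -x
R(X) = X*(-16 + X) (R(X) = (-16 + X)*X + 0 = X*(-16 + X) + 0 = X*(-16 + X))
Z(110) - R(K(2, 15)) = 18*110 - (-1*2)*(-16 - 1*2) = 1980 - (-2)*(-16 - 2) = 1980 - (-2)*(-18) = 1980 - 1*36 = 1980 - 36 = 1944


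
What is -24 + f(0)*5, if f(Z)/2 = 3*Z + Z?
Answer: -24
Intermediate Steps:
f(Z) = 8*Z (f(Z) = 2*(3*Z + Z) = 2*(4*Z) = 8*Z)
-24 + f(0)*5 = -24 + (8*0)*5 = -24 + 0*5 = -24 + 0 = -24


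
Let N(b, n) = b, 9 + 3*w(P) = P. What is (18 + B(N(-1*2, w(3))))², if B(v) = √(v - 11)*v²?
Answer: 116 + 144*I*√13 ≈ 116.0 + 519.2*I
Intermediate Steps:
w(P) = -3 + P/3
B(v) = v²*√(-11 + v) (B(v) = √(-11 + v)*v² = v²*√(-11 + v))
(18 + B(N(-1*2, w(3))))² = (18 + (-1*2)²*√(-11 - 1*2))² = (18 + (-2)²*√(-11 - 2))² = (18 + 4*√(-13))² = (18 + 4*(I*√13))² = (18 + 4*I*√13)²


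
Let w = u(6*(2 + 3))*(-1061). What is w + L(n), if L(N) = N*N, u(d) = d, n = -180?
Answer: 570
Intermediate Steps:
L(N) = N²
w = -31830 (w = (6*(2 + 3))*(-1061) = (6*5)*(-1061) = 30*(-1061) = -31830)
w + L(n) = -31830 + (-180)² = -31830 + 32400 = 570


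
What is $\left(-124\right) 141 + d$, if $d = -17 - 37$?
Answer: $-17538$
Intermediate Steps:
$d = -54$ ($d = -17 - 37 = -54$)
$\left(-124\right) 141 + d = \left(-124\right) 141 - 54 = -17484 - 54 = -17538$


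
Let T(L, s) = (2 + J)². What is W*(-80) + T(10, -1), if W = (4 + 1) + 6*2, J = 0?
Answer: -1356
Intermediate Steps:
W = 17 (W = 5 + 12 = 17)
T(L, s) = 4 (T(L, s) = (2 + 0)² = 2² = 4)
W*(-80) + T(10, -1) = 17*(-80) + 4 = -1360 + 4 = -1356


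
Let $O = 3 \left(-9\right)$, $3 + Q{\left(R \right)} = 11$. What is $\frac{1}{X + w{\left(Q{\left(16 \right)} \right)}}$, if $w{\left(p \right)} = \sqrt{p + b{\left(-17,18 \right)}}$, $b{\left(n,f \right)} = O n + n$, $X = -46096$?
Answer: $- \frac{23048}{1062420383} - \frac{15 \sqrt{2}}{2124840766} \approx -2.1704 \cdot 10^{-5}$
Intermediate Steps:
$Q{\left(R \right)} = 8$ ($Q{\left(R \right)} = -3 + 11 = 8$)
$O = -27$
$b{\left(n,f \right)} = - 26 n$ ($b{\left(n,f \right)} = - 27 n + n = - 26 n$)
$w{\left(p \right)} = \sqrt{442 + p}$ ($w{\left(p \right)} = \sqrt{p - -442} = \sqrt{p + 442} = \sqrt{442 + p}$)
$\frac{1}{X + w{\left(Q{\left(16 \right)} \right)}} = \frac{1}{-46096 + \sqrt{442 + 8}} = \frac{1}{-46096 + \sqrt{450}} = \frac{1}{-46096 + 15 \sqrt{2}}$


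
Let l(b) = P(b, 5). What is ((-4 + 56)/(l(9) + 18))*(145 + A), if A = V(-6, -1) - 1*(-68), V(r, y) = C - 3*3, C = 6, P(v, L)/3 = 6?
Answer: 910/3 ≈ 303.33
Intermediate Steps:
P(v, L) = 18 (P(v, L) = 3*6 = 18)
l(b) = 18
V(r, y) = -3 (V(r, y) = 6 - 3*3 = 6 - 9 = -3)
A = 65 (A = -3 - 1*(-68) = -3 + 68 = 65)
((-4 + 56)/(l(9) + 18))*(145 + A) = ((-4 + 56)/(18 + 18))*(145 + 65) = (52/36)*210 = (52*(1/36))*210 = (13/9)*210 = 910/3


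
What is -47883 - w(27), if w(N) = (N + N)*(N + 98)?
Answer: -54633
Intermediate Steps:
w(N) = 2*N*(98 + N) (w(N) = (2*N)*(98 + N) = 2*N*(98 + N))
-47883 - w(27) = -47883 - 2*27*(98 + 27) = -47883 - 2*27*125 = -47883 - 1*6750 = -47883 - 6750 = -54633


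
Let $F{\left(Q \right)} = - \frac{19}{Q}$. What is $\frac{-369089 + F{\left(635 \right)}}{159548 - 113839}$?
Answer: $- \frac{234371534}{29025215} \approx -8.0748$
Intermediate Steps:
$\frac{-369089 + F{\left(635 \right)}}{159548 - 113839} = \frac{-369089 - \frac{19}{635}}{159548 - 113839} = \frac{-369089 - \frac{19}{635}}{45709} = \left(- \frac{234371534}{635}\right) \frac{1}{45709} = - \frac{234371534}{29025215}$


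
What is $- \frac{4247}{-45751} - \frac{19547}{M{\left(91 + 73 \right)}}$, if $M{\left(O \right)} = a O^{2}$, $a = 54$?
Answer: $\frac{5273980051}{66448020384} \approx 0.07937$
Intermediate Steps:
$M{\left(O \right)} = 54 O^{2}$
$- \frac{4247}{-45751} - \frac{19547}{M{\left(91 + 73 \right)}} = - \frac{4247}{-45751} - \frac{19547}{54 \left(91 + 73\right)^{2}} = \left(-4247\right) \left(- \frac{1}{45751}\right) - \frac{19547}{54 \cdot 164^{2}} = \frac{4247}{45751} - \frac{19547}{54 \cdot 26896} = \frac{4247}{45751} - \frac{19547}{1452384} = \frac{5273980051}{66448020384}$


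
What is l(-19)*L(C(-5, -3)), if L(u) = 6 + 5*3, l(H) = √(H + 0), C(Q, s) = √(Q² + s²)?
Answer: 21*I*√19 ≈ 91.537*I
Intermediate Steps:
l(H) = √H
L(u) = 21 (L(u) = 6 + 15 = 21)
l(-19)*L(C(-5, -3)) = √(-19)*21 = (I*√19)*21 = 21*I*√19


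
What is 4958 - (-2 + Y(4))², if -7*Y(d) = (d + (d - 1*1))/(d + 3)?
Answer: 242717/49 ≈ 4953.4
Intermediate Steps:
Y(d) = -(-1 + 2*d)/(7*(3 + d)) (Y(d) = -(d + (d - 1*1))/(7*(d + 3)) = -(d + (d - 1))/(7*(3 + d)) = -(d + (-1 + d))/(7*(3 + d)) = -(-1 + 2*d)/(7*(3 + d)))
4958 - (-2 + Y(4))² = 4958 - (-2 + (1 - 2*4)/(7*(3 + 4)))² = 4958 - (-2 + (⅐)*(1 - 8)/7)² = 4958 - (-2 + (⅐)*(⅐)*(-7))² = 4958 - (-2 - ⅐)² = 4958 - (-15/7)² = 4958 - 1*225/49 = 4958 - 225/49 = 242717/49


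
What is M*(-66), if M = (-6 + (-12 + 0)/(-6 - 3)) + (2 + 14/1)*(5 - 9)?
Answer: 4532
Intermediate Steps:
M = -206/3 (M = (-6 - 12/(-9)) + (2 + 14*1)*(-4) = (-6 - 12*(-⅑)) + (2 + 14)*(-4) = (-6 + 4/3) + 16*(-4) = -14/3 - 64 = -206/3 ≈ -68.667)
M*(-66) = -206/3*(-66) = 4532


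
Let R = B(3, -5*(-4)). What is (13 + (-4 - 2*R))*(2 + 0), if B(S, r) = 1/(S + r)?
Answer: 410/23 ≈ 17.826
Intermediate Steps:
R = 1/23 (R = 1/(3 - 5*(-4)) = 1/(3 + 20) = 1/23 ≈ 0.043478)
(13 + (-4 - 2*R))*(2 + 0) = (13 + (-4 - 2*1/23))*(2 + 0) = (13 + (-4 - 2/23))*2 = (13 - 94/23)*2 = (205/23)*2 = 410/23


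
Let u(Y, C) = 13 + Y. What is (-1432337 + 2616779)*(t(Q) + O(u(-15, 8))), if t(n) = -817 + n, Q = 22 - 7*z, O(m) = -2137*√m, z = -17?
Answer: -800682792 - 2531152554*I*√2 ≈ -8.0068e+8 - 3.5796e+9*I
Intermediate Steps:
Q = 141 (Q = 22 - 7*(-17) = 22 + 119 = 141)
(-1432337 + 2616779)*(t(Q) + O(u(-15, 8))) = (-1432337 + 2616779)*((-817 + 141) - 2137*√(13 - 15)) = 1184442*(-676 - 2137*I*√2) = -800682792 - 2531152554*I*√2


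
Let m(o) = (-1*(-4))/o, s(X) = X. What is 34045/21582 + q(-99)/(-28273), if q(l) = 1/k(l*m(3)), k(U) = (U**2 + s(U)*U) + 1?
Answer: 3049459477853/1933130694474 ≈ 1.5775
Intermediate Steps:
m(o) = 4/o
k(U) = 1 + 2*U**2 (k(U) = (U**2 + U*U) + 1 = (U**2 + U**2) + 1 = 2*U**2 + 1 = 1 + 2*U**2)
q(l) = 1/(1 + 32*l**2/9) (q(l) = 1/(1 + 2*(l*(4/3))**2) = 1/(1 + 2*(4*l/3)**2) = 1/(1 + 2*(16*l**2/9)) = 1/(1 + 32*l**2/9))
34045/21582 + q(-99)/(-28273) = 34045/21582 + (9/(9 + 32*(-99)**2))/(-28273) = 34045*(1/21582) + (9/(9 + 32*9801))*(-1/28273) = 3095/1962 + (9/(9 + 313632))*(-1/28273) = 3095/1962 + (9/313641)*(-1/28273) = 3095/1962 + (9*(1/313641))*(-1/28273) = 3095/1962 + (1/34849)*(-1/28273) = 3095/1962 - 1/985285777 = 3049459477853/1933130694474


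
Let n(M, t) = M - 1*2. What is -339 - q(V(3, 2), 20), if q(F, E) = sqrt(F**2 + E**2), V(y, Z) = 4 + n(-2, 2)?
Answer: -359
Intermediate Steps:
n(M, t) = -2 + M (n(M, t) = M - 2 = -2 + M)
V(y, Z) = 0 (V(y, Z) = 4 + (-2 - 2) = 4 - 4 = 0)
q(F, E) = sqrt(E**2 + F**2)
-339 - q(V(3, 2), 20) = -339 - sqrt(20**2 + 0**2) = -339 - sqrt(400 + 0) = -339 - sqrt(400) = -339 - 1*20 = -339 - 20 = -359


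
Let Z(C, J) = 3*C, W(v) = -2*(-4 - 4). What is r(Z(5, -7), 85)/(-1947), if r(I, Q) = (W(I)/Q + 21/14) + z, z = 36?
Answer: -6407/330990 ≈ -0.019357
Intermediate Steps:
W(v) = 16 (W(v) = -2*(-8) = 16)
r(I, Q) = 75/2 + 16/Q (r(I, Q) = (16/Q + 21/14) + 36 = (16/Q + 21*(1/14)) + 36 = (16/Q + 3/2) + 36 = (3/2 + 16/Q) + 36 = 75/2 + 16/Q)
r(Z(5, -7), 85)/(-1947) = (75/2 + 16/85)/(-1947) = (75/2 + 16*(1/85))*(-1/1947) = (75/2 + 16/85)*(-1/1947) = (6407/170)*(-1/1947) = -6407/330990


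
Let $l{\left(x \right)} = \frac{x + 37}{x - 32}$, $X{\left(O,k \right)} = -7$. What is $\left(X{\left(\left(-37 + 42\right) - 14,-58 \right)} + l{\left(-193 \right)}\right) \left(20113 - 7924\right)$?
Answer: $- \frac{1921799}{25} \approx -76872.0$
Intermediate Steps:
$l{\left(x \right)} = \frac{37 + x}{-32 + x}$
$\left(X{\left(\left(-37 + 42\right) - 14,-58 \right)} + l{\left(-193 \right)}\right) \left(20113 - 7924\right) = \left(-7 + \frac{37 - 193}{-32 - 193}\right) \left(20113 - 7924\right) = \left(-7 + \frac{1}{-225} \left(-156\right)\right) 12189 = \left(-7 - - \frac{52}{75}\right) 12189 = \left(-7 + \frac{52}{75}\right) 12189 = \left(- \frac{473}{75}\right) 12189 = - \frac{1921799}{25}$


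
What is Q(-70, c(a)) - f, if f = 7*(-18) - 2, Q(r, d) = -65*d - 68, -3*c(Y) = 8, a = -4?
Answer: 700/3 ≈ 233.33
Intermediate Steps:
c(Y) = -8/3 (c(Y) = -1/3*8 = -8/3)
Q(r, d) = -68 - 65*d
f = -128 (f = -126 - 2 = -128)
Q(-70, c(a)) - f = (-68 - 65*(-8/3)) - 1*(-128) = (-68 + 520/3) + 128 = 316/3 + 128 = 700/3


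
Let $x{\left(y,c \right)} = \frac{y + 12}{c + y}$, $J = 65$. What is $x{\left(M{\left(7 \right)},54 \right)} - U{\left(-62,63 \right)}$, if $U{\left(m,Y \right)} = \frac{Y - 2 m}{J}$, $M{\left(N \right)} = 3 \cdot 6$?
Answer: $- \frac{1919}{780} \approx -2.4603$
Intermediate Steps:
$M{\left(N \right)} = 18$
$U{\left(m,Y \right)} = - \frac{2 m}{65} + \frac{Y}{65}$ ($U{\left(m,Y \right)} = \frac{Y - 2 m}{65} = \left(Y - 2 m\right) \frac{1}{65} = - \frac{2 m}{65} + \frac{Y}{65}$)
$x{\left(y,c \right)} = \frac{12 + y}{c + y}$
$x{\left(M{\left(7 \right)},54 \right)} - U{\left(-62,63 \right)} = \frac{12 + 18}{54 + 18} - \left(\left(- \frac{2}{65}\right) \left(-62\right) + \frac{1}{65} \cdot 63\right) = \frac{1}{72} \cdot 30 - \left(\frac{124}{65} + \frac{63}{65}\right) = \frac{1}{72} \cdot 30 - \frac{187}{65} = \frac{5}{12} - \frac{187}{65} = - \frac{1919}{780}$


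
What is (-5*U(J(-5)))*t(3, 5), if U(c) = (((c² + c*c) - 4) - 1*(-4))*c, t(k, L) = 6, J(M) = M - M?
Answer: 0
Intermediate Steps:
J(M) = 0
U(c) = 2*c³ (U(c) = (((c² + c²) - 4) + 4)*c = ((2*c² - 4) + 4)*c = ((-4 + 2*c²) + 4)*c = (2*c²)*c = 2*c³)
(-5*U(J(-5)))*t(3, 5) = -10*0³*6 = -10*0*6 = -5*0*6 = 0*6 = 0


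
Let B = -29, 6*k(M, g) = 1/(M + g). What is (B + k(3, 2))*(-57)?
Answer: 16511/10 ≈ 1651.1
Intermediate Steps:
k(M, g) = 1/(6*(M + g))
(B + k(3, 2))*(-57) = (-29 + 1/(6*(3 + 2)))*(-57) = (-29 + (⅙)/5)*(-57) = (-29 + (⅙)*(⅕))*(-57) = (-29 + 1/30)*(-57) = -869/30*(-57) = 16511/10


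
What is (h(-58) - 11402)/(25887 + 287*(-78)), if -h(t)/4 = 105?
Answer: -11822/3501 ≈ -3.3768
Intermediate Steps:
h(t) = -420 (h(t) = -4*105 = -420)
(h(-58) - 11402)/(25887 + 287*(-78)) = (-420 - 11402)/(25887 + 287*(-78)) = -11822/(25887 - 22386) = -11822/3501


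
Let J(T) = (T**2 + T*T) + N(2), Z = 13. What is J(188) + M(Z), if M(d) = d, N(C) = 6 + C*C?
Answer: 70711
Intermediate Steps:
N(C) = 6 + C**2
J(T) = 10 + 2*T**2 (J(T) = (T**2 + T*T) + (6 + 2**2) = (T**2 + T**2) + (6 + 4) = 2*T**2 + 10 = 10 + 2*T**2)
J(188) + M(Z) = (10 + 2*188**2) + 13 = (10 + 2*35344) + 13 = (10 + 70688) + 13 = 70698 + 13 = 70711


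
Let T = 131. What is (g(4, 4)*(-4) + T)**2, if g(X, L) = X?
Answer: 13225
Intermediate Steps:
(g(4, 4)*(-4) + T)**2 = (4*(-4) + 131)**2 = (-16 + 131)**2 = 115**2 = 13225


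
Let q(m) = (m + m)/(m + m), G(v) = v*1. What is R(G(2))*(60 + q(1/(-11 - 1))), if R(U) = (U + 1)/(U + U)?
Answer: 183/4 ≈ 45.750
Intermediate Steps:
G(v) = v
R(U) = (1 + U)/(2*U) (R(U) = (1 + U)/((2*U)) = (1 + U)*(1/(2*U)) = (1 + U)/(2*U))
q(m) = 1 (q(m) = (2*m)/((2*m)) = (2*m)*(1/(2*m)) = 1)
R(G(2))*(60 + q(1/(-11 - 1))) = ((½)*(1 + 2)/2)*(60 + 1) = ((½)*(½)*3)*61 = (¾)*61 = 183/4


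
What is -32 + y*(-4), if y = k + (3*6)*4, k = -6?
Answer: -296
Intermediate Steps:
y = 66 (y = -6 + (3*6)*4 = -6 + 18*4 = -6 + 72 = 66)
-32 + y*(-4) = -32 + 66*(-4) = -32 - 264 = -296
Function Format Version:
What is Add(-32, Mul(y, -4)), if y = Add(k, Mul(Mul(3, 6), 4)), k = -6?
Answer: -296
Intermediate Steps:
y = 66 (y = Add(-6, Mul(Mul(3, 6), 4)) = Add(-6, Mul(18, 4)) = Add(-6, 72) = 66)
Add(-32, Mul(y, -4)) = Add(-32, Mul(66, -4)) = Add(-32, -264) = -296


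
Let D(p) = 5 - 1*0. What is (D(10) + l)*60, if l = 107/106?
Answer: 19110/53 ≈ 360.57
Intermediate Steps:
D(p) = 5 (D(p) = 5 + 0 = 5)
l = 107/106 (l = 107*(1/106) = 107/106 ≈ 1.0094)
(D(10) + l)*60 = (5 + 107/106)*60 = (637/106)*60 = 19110/53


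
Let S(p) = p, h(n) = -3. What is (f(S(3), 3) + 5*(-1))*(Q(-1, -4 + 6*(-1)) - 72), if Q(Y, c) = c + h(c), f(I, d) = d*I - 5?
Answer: 85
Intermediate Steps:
f(I, d) = -5 + I*d (f(I, d) = I*d - 5 = -5 + I*d)
Q(Y, c) = -3 + c (Q(Y, c) = c - 3 = -3 + c)
(f(S(3), 3) + 5*(-1))*(Q(-1, -4 + 6*(-1)) - 72) = ((-5 + 3*3) + 5*(-1))*((-3 + (-4 + 6*(-1))) - 72) = ((-5 + 9) - 5)*((-3 + (-4 - 6)) - 72) = (4 - 5)*((-3 - 10) - 72) = -(-13 - 72) = -1*(-85) = 85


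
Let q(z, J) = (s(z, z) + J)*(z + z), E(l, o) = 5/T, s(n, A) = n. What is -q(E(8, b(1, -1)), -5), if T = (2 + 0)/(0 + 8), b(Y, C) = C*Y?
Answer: -600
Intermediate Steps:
T = ¼ (T = 2/8 = 2*(⅛) = ¼ ≈ 0.25000)
E(l, o) = 20 (E(l, o) = 5/(¼) = 5*4 = 20)
q(z, J) = 2*z*(J + z) (q(z, J) = (z + J)*(z + z) = (J + z)*(2*z) = 2*z*(J + z))
-q(E(8, b(1, -1)), -5) = -2*20*(-5 + 20) = -2*20*15 = -1*600 = -600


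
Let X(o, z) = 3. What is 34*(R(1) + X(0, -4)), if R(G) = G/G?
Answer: 136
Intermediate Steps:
R(G) = 1
34*(R(1) + X(0, -4)) = 34*(1 + 3) = 34*4 = 136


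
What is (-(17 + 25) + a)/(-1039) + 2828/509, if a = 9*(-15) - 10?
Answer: 3033475/528851 ≈ 5.7360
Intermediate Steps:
a = -145 (a = -135 - 10 = -145)
(-(17 + 25) + a)/(-1039) + 2828/509 = (-(17 + 25) - 145)/(-1039) + 2828/509 = (-1*42 - 145)*(-1/1039) + 2828*(1/509) = (-42 - 145)*(-1/1039) + 2828/509 = -187*(-1/1039) + 2828/509 = 187/1039 + 2828/509 = 3033475/528851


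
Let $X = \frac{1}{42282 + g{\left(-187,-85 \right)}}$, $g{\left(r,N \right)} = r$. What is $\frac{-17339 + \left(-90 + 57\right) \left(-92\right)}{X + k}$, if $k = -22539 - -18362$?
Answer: $\frac{602084785}{175830814} \approx 3.4242$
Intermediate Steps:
$X = \frac{1}{42095}$ ($X = \frac{1}{42282 - 187} = \frac{1}{42095} \approx 2.3756 \cdot 10^{-5}$)
$k = -4177$ ($k = -22539 + 18362 = -4177$)
$\frac{-17339 + \left(-90 + 57\right) \left(-92\right)}{X + k} = \frac{-17339 + \left(-90 + 57\right) \left(-92\right)}{\frac{1}{42095} - 4177} = \frac{-17339 - -3036}{- \frac{175830814}{42095}} = \left(-17339 + 3036\right) \left(- \frac{42095}{175830814}\right) = \left(-14303\right) \left(- \frac{42095}{175830814}\right) = \frac{602084785}{175830814}$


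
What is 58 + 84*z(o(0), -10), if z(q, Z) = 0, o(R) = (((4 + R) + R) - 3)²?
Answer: 58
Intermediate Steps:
o(R) = (1 + 2*R)² (o(R) = ((4 + 2*R) - 3)² = (1 + 2*R)²)
58 + 84*z(o(0), -10) = 58 + 84*0 = 58 + 0 = 58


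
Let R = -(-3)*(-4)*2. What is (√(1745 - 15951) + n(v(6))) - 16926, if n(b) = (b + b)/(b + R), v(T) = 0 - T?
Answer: -84628/5 + I*√14206 ≈ -16926.0 + 119.19*I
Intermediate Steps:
v(T) = -T
R = -24 (R = -3*4*2 = -12*2 = -24)
n(b) = 2*b/(-24 + b) (n(b) = (b + b)/(b - 24) = (2*b)/(-24 + b) = 2*b/(-24 + b))
(√(1745 - 15951) + n(v(6))) - 16926 = (√(1745 - 15951) + 2*(-1*6)/(-24 - 1*6)) - 16926 = (√(-14206) + 2*(-6)/(-24 - 6)) - 16926 = (I*√14206 + 2*(-6)/(-30)) - 16926 = (I*√14206 + 2*(-6)*(-1/30)) - 16926 = (I*√14206 + ⅖) - 16926 = (⅖ + I*√14206) - 16926 = -84628/5 + I*√14206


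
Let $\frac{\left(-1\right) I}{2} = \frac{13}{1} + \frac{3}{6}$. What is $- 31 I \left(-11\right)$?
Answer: $-9207$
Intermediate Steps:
$I = -27$ ($I = - 2 \left(\frac{13}{1} + \frac{3}{6}\right) = - 2 \left(13 \cdot 1 + 3 \cdot \frac{1}{6}\right) = - 2 \left(13 + \frac{1}{2}\right) = \left(-2\right) \frac{27}{2} = -27$)
$- 31 I \left(-11\right) = \left(-31\right) \left(-27\right) \left(-11\right) = 837 \left(-11\right) = -9207$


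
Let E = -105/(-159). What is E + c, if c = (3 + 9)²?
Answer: 7667/53 ≈ 144.66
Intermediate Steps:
E = 35/53 (E = -105*(-1/159) = 35/53 ≈ 0.66038)
c = 144 (c = 12² = 144)
E + c = 35/53 + 144 = 7667/53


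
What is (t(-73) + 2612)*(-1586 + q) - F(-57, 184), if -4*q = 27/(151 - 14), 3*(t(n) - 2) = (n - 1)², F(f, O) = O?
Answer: -5787854393/822 ≈ -7.0412e+6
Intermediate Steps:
t(n) = 2 + (-1 + n)²/3 (t(n) = 2 + (n - 1)²/3 = 2 + (-1 + n)²/3)
q = -27/548 (q = -27/(4*(151 - 14)) = -27/(4*137) = -27/548 ≈ -0.049270)
(t(-73) + 2612)*(-1586 + q) - F(-57, 184) = ((2 + (-1 - 73)²/3) + 2612)*(-1586 - 27/548) - 1*184 = ((2 + (⅓)*(-74)²) + 2612)*(-869155/548) - 184 = ((2 + (⅓)*5476) + 2612)*(-869155/548) - 184 = ((2 + 5476/3) + 2612)*(-869155/548) - 184 = (5482/3 + 2612)*(-869155/548) - 184 = (13318/3)*(-869155/548) - 184 = -5787703145/822 - 184 = -5787854393/822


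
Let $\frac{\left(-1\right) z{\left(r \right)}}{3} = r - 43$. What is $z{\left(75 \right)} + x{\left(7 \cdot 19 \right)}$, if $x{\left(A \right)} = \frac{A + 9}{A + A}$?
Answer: $- \frac{12697}{133} \approx -95.466$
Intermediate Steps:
$z{\left(r \right)} = 129 - 3 r$ ($z{\left(r \right)} = - 3 \left(r - 43\right) = - 3 \left(-43 + r\right) = 129 - 3 r$)
$x{\left(A \right)} = \frac{9 + A}{2 A}$
$z{\left(75 \right)} + x{\left(7 \cdot 19 \right)} = \left(129 - 225\right) + \frac{9 + 7 \cdot 19}{2 \cdot 7 \cdot 19} = \left(129 - 225\right) + \frac{9 + 133}{2 \cdot 133} = -96 + \frac{1}{2} \cdot \frac{1}{133} \cdot 142 = -96 + \frac{71}{133} = - \frac{12697}{133}$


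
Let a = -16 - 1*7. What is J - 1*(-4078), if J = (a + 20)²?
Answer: 4087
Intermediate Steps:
a = -23 (a = -16 - 7 = -23)
J = 9 (J = (-23 + 20)² = (-3)² = 9)
J - 1*(-4078) = 9 - 1*(-4078) = 9 + 4078 = 4087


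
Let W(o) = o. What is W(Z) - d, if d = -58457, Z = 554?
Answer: 59011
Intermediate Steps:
W(Z) - d = 554 - 1*(-58457) = 554 + 58457 = 59011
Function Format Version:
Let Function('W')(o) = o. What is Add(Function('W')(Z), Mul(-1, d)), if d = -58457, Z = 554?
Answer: 59011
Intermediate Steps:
Add(Function('W')(Z), Mul(-1, d)) = Add(554, Mul(-1, -58457)) = Add(554, 58457) = 59011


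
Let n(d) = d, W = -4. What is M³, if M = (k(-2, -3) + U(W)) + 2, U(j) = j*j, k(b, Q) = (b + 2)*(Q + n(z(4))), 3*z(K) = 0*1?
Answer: 5832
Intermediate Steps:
z(K) = 0 (z(K) = (0*1)/3 = (⅓)*0 = 0)
k(b, Q) = Q*(2 + b) (k(b, Q) = (b + 2)*(Q + 0) = (2 + b)*Q = Q*(2 + b))
U(j) = j²
M = 18 (M = (-3*(2 - 2) + (-4)²) + 2 = (-3*0 + 16) + 2 = (0 + 16) + 2 = 16 + 2 = 18)
M³ = 18³ = 5832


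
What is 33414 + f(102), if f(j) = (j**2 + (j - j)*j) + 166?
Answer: 43984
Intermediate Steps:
f(j) = 166 + j**2 (f(j) = (j**2 + 0*j) + 166 = (j**2 + 0) + 166 = j**2 + 166 = 166 + j**2)
33414 + f(102) = 33414 + (166 + 102**2) = 33414 + (166 + 10404) = 33414 + 10570 = 43984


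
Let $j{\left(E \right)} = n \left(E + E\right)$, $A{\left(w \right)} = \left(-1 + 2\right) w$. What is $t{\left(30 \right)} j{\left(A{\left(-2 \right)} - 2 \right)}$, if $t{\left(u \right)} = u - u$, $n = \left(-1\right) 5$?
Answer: $0$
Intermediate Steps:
$n = -5$
$A{\left(w \right)} = w$ ($A{\left(w \right)} = 1 w = w$)
$t{\left(u \right)} = 0$
$j{\left(E \right)} = - 10 E$ ($j{\left(E \right)} = - 5 \left(E + E\right) = - 5 \cdot 2 E = - 10 E$)
$t{\left(30 \right)} j{\left(A{\left(-2 \right)} - 2 \right)} = 0 \left(- 10 \left(-2 - 2\right)\right) = 0 \left(\left(-10\right) \left(-4\right)\right) = 0 \cdot 40 = 0$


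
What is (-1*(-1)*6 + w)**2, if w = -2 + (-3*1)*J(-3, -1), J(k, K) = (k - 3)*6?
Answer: 12544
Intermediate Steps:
J(k, K) = -18 + 6*k (J(k, K) = (-3 + k)*6 = -18 + 6*k)
w = 106 (w = -2 + (-3*1)*(-18 + 6*(-3)) = -2 - 3*(-18 - 18) = -2 - 3*(-36) = -2 + 108 = 106)
(-1*(-1)*6 + w)**2 = (-1*(-1)*6 + 106)**2 = (1*6 + 106)**2 = (6 + 106)**2 = 112**2 = 12544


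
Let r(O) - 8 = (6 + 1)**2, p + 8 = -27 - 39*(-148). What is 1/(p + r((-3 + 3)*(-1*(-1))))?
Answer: 1/5794 ≈ 0.00017259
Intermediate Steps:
p = 5737 (p = -8 + (-27 - 39*(-148)) = -8 + (-27 + 5772) = -8 + 5745 = 5737)
r(O) = 57 (r(O) = 8 + (6 + 1)**2 = 8 + 7**2 = 8 + 49 = 57)
1/(p + r((-3 + 3)*(-1*(-1)))) = 1/(5737 + 57) = 1/5794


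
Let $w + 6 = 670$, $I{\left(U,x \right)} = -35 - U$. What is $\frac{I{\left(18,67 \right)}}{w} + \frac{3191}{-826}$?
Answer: $- \frac{1081301}{274232} \approx -3.943$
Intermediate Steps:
$w = 664$ ($w = -6 + 670 = 664$)
$\frac{I{\left(18,67 \right)}}{w} + \frac{3191}{-826} = \frac{-35 - 18}{664} + \frac{3191}{-826} = \left(-35 - 18\right) \frac{1}{664} + 3191 \left(- \frac{1}{826}\right) = \left(-53\right) \frac{1}{664} - \frac{3191}{826} = - \frac{53}{664} - \frac{3191}{826} = - \frac{1081301}{274232}$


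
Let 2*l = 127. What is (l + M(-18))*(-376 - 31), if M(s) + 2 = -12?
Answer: -40293/2 ≈ -20147.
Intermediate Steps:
l = 127/2 (l = (½)*127 = 127/2 ≈ 63.500)
M(s) = -14 (M(s) = -2 - 12 = -14)
(l + M(-18))*(-376 - 31) = (127/2 - 14)*(-376 - 31) = (99/2)*(-407) = -40293/2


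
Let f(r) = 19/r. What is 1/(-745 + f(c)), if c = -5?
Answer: -5/3744 ≈ -0.0013355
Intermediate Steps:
1/(-745 + f(c)) = 1/(-745 + 19/(-5)) = 1/(-745 + 19*(-1/5)) = 1/(-745 - 19/5) = 1/(-3744/5) = -5/3744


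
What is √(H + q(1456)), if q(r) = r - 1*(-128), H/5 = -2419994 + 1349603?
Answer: 13*I*√31659 ≈ 2313.1*I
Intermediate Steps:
H = -5351955 (H = 5*(-2419994 + 1349603) = 5*(-1070391) = -5351955)
q(r) = 128 + r (q(r) = r + 128 = 128 + r)
√(H + q(1456)) = √(-5351955 + (128 + 1456)) = √(-5351955 + 1584) = √(-5350371) = 13*I*√31659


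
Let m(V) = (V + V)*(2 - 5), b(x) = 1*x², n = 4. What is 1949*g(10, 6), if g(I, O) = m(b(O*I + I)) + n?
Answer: -57292804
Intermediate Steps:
b(x) = x²
m(V) = -6*V (m(V) = (2*V)*(-3) = -6*V)
g(I, O) = 4 - 6*(I + I*O)² (g(I, O) = -6*(O*I + I)² + 4 = -6*(I*O + I)² + 4 = -6*(I + I*O)² + 4 = 4 - 6*(I + I*O)²)
1949*g(10, 6) = 1949*(4 - 6*10²*(1 + 6)²) = 1949*(4 - 6*100*7²) = 1949*(4 - 6*100*49) = 1949*(4 - 29400) = 1949*(-29396) = -57292804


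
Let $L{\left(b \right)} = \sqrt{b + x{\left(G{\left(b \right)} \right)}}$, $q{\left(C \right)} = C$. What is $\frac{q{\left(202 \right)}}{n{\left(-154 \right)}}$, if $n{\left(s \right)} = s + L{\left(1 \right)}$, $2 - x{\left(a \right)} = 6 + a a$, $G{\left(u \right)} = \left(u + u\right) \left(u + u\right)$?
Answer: $- \frac{308}{235} - \frac{2 i \sqrt{19}}{235} \approx -1.3106 - 0.037097 i$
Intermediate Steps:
$G{\left(u \right)} = 4 u^{2}$ ($G{\left(u \right)} = 2 u 2 u = 4 u^{2}$)
$x{\left(a \right)} = -4 - a^{2}$ ($x{\left(a \right)} = 2 - \left(6 + a a\right) = 2 - \left(6 + a^{2}\right) = -4 - a^{2}$)
$L{\left(b \right)} = \sqrt{-4 + b - 16 b^{4}}$ ($L{\left(b \right)} = \sqrt{b - \left(4 + \left(4 b^{2}\right)^{2}\right)} = \sqrt{b - \left(4 + 16 b^{4}\right)} = \sqrt{-4 + b - 16 b^{4}}$)
$n{\left(s \right)} = s + i \sqrt{19}$ ($n{\left(s \right)} = s + \sqrt{-4 + 1 - 16 \cdot 1^{4}} = s + \sqrt{-4 + 1 - 16} = s + \sqrt{-19} = s + i \sqrt{19}$)
$\frac{q{\left(202 \right)}}{n{\left(-154 \right)}} = \frac{202}{-154 + i \sqrt{19}}$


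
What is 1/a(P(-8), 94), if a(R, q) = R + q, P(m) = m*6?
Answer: 1/46 ≈ 0.021739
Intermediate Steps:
P(m) = 6*m
1/a(P(-8), 94) = 1/(6*(-8) + 94) = 1/(-48 + 94) = 1/46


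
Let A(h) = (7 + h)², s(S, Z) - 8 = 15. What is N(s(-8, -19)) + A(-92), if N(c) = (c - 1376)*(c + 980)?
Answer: -1349834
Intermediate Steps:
s(S, Z) = 23 (s(S, Z) = 8 + 15 = 23)
N(c) = (-1376 + c)*(980 + c)
N(s(-8, -19)) + A(-92) = (-1348480 + 23² - 396*23) + (7 - 92)² = (-1348480 + 529 - 9108) + (-85)² = -1357059 + 7225 = -1349834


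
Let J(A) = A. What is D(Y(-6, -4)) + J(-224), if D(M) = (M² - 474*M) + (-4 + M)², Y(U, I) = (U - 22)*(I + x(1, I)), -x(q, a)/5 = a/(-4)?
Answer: 5336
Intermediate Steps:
x(q, a) = 5*a/4 (x(q, a) = -5*a/(-4) = -5*a*(-1)/4 = -(-5)*a/4 = 5*a/4)
Y(U, I) = 9*I*(-22 + U)/4 (Y(U, I) = (U - 22)*(I + 5*I/4) = (-22 + U)*(9*I/4) = 9*I*(-22 + U)/4)
D(M) = M² + (-4 + M)² - 474*M
D(Y(-6, -4)) + J(-224) = (16 - 2169*(-4)*(-22 - 6)/2 + 2*((9/4)*(-4)*(-22 - 6))²) - 224 = (16 - 2169*(-4)*(-28)/2 + 2*((9/4)*(-4)*(-28))²) - 224 = (16 - 482*252 + 2*252²) - 224 = (16 - 121464 + 2*63504) - 224 = (16 - 121464 + 127008) - 224 = 5560 - 224 = 5336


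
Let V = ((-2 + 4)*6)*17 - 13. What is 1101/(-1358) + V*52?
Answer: 13486555/1358 ≈ 9931.2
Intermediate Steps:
V = 191 (V = (2*6)*17 - 13 = 12*17 - 13 = 204 - 13 = 191)
1101/(-1358) + V*52 = 1101/(-1358) + 191*52 = 1101*(-1/1358) + 9932 = -1101/1358 + 9932 = 13486555/1358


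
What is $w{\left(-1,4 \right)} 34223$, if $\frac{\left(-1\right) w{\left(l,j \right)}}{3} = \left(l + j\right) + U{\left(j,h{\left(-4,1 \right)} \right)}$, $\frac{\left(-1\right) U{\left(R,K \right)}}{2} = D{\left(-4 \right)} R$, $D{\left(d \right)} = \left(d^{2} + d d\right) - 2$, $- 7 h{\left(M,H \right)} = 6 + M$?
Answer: $24332553$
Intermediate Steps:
$h{\left(M,H \right)} = - \frac{6}{7} - \frac{M}{7}$ ($h{\left(M,H \right)} = - \frac{6 + M}{7} = - \frac{6}{7} - \frac{M}{7}$)
$D{\left(d \right)} = -2 + 2 d^{2}$ ($D{\left(d \right)} = \left(d^{2} + d^{2}\right) - 2 = 2 d^{2} - 2 = -2 + 2 d^{2}$)
$U{\left(R,K \right)} = - 60 R$ ($U{\left(R,K \right)} = - 2 \left(-2 + 2 \left(-4\right)^{2}\right) R = - 2 \left(-2 + 2 \cdot 16\right) R = - 2 \left(-2 + 32\right) R = - 2 \cdot 30 R = - 60 R$)
$w{\left(l,j \right)} = - 3 l + 177 j$ ($w{\left(l,j \right)} = - 3 \left(\left(l + j\right) - 60 j\right) = - 3 \left(\left(j + l\right) - 60 j\right) = - 3 \left(l - 59 j\right) = - 3 l + 177 j$)
$w{\left(-1,4 \right)} 34223 = \left(\left(-3\right) \left(-1\right) + 177 \cdot 4\right) 34223 = \left(3 + 708\right) 34223 = 711 \cdot 34223 = 24332553$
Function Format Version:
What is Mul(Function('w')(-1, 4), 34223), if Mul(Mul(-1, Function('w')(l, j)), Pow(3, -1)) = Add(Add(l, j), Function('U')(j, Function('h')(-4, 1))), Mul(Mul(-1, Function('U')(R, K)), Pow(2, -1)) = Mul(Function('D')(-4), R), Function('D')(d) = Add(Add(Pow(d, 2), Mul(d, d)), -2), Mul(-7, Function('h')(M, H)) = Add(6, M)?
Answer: 24332553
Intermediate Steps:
Function('h')(M, H) = Add(Rational(-6, 7), Mul(Rational(-1, 7), M)) (Function('h')(M, H) = Mul(Rational(-1, 7), Add(6, M)) = Add(Rational(-6, 7), Mul(Rational(-1, 7), M)))
Function('D')(d) = Add(-2, Mul(2, Pow(d, 2))) (Function('D')(d) = Add(Add(Pow(d, 2), Pow(d, 2)), -2) = Add(Mul(2, Pow(d, 2)), -2) = Add(-2, Mul(2, Pow(d, 2))))
Function('U')(R, K) = Mul(-60, R) (Function('U')(R, K) = Mul(-2, Mul(Add(-2, Mul(2, Pow(-4, 2))), R)) = Mul(-2, Mul(Add(-2, Mul(2, 16)), R)) = Mul(-2, Mul(Add(-2, 32), R)) = Mul(-2, Mul(30, R)) = Mul(-60, R))
Function('w')(l, j) = Add(Mul(-3, l), Mul(177, j)) (Function('w')(l, j) = Mul(-3, Add(Add(l, j), Mul(-60, j))) = Mul(-3, Add(Add(j, l), Mul(-60, j))) = Mul(-3, Add(l, Mul(-59, j))) = Add(Mul(-3, l), Mul(177, j)))
Mul(Function('w')(-1, 4), 34223) = Mul(Add(Mul(-3, -1), Mul(177, 4)), 34223) = Mul(Add(3, 708), 34223) = Mul(711, 34223) = 24332553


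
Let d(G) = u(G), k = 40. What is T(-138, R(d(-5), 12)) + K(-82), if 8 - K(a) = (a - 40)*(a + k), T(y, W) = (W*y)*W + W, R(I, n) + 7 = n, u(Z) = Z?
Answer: -8561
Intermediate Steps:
d(G) = G
R(I, n) = -7 + n
T(y, W) = W + y*W² (T(y, W) = y*W² + W = W + y*W²)
K(a) = 8 - (-40 + a)*(40 + a) (K(a) = 8 - (a - 40)*(a + 40) = 8 - (-40 + a)*(40 + a))
T(-138, R(d(-5), 12)) + K(-82) = (-7 + 12)*(1 + (-7 + 12)*(-138)) + (1608 - 1*(-82)²) = 5*(1 + 5*(-138)) + (1608 - 1*6724) = 5*(1 - 690) + (1608 - 6724) = 5*(-689) - 5116 = -3445 - 5116 = -8561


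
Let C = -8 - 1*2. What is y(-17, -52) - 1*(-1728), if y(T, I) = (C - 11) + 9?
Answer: 1716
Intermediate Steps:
C = -10 (C = -8 - 2 = -10)
y(T, I) = -12 (y(T, I) = (-10 - 11) + 9 = -21 + 9 = -12)
y(-17, -52) - 1*(-1728) = -12 - 1*(-1728) = -12 + 1728 = 1716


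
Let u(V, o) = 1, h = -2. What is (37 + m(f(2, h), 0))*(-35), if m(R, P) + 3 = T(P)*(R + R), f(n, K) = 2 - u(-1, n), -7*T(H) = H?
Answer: -1190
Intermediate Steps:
T(H) = -H/7
f(n, K) = 1 (f(n, K) = 2 - 1*1 = 2 - 1 = 1)
m(R, P) = -3 - 2*P*R/7 (m(R, P) = -3 + (-P/7)*(R + R) = -3 + (-P/7)*(2*R) = -3 - 2*P*R/7)
(37 + m(f(2, h), 0))*(-35) = (37 + (-3 - 2/7*0*1))*(-35) = (37 + (-3 + 0))*(-35) = (37 - 3)*(-35) = 34*(-35) = -1190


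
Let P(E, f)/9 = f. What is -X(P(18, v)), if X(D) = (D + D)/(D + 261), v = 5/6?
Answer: -10/179 ≈ -0.055866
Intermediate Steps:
v = 5/6 (v = 5*(1/6) = 5/6 ≈ 0.83333)
P(E, f) = 9*f
X(D) = 2*D/(261 + D) (X(D) = (2*D)/(261 + D) = 2*D/(261 + D))
-X(P(18, v)) = -2*9*(5/6)/(261 + 9*(5/6)) = -2*15/(2*(261 + 15/2)) = -2*15/(2*537/2) = -2*15*2/(2*537) = -1*10/179 = -10/179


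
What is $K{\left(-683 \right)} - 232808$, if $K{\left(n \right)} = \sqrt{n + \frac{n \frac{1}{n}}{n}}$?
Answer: $-232808 + \frac{i \sqrt{318612670}}{683} \approx -2.3281 \cdot 10^{5} + 26.134 i$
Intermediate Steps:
$K{\left(n \right)} = \sqrt{n + \frac{1}{n}}$ ($K{\left(n \right)} = \sqrt{n + 1 \frac{1}{n}} = \sqrt{n + \frac{1}{n}}$)
$K{\left(-683 \right)} - 232808 = \sqrt{-683 + \frac{1}{-683}} - 232808 = \sqrt{-683 - \frac{1}{683}} - 232808 = \sqrt{- \frac{466490}{683}} - 232808 = \frac{i \sqrt{318612670}}{683} - 232808 = -232808 + \frac{i \sqrt{318612670}}{683}$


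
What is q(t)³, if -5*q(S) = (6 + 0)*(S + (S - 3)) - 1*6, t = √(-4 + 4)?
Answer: 13824/125 ≈ 110.59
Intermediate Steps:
t = 0 (t = √0 = 0)
q(S) = 24/5 - 12*S/5 (q(S) = -((6 + 0)*(S + (S - 3)) - 1*6)/5 = -(6*(S + (-3 + S)) - 6)/5 = -(6*(-3 + 2*S) - 6)/5 = -((-18 + 12*S) - 6)/5 = -(-24 + 12*S)/5 = 24/5 - 12*S/5)
q(t)³ = (24/5 - 12/5*0)³ = (24/5 + 0)³ = (24/5)³ = 13824/125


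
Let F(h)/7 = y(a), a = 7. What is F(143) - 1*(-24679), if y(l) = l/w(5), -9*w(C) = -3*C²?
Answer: 617122/25 ≈ 24685.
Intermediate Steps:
w(C) = C²/3 (w(C) = -(-1)*C²/3 = C²/3)
y(l) = 3*l/25 (y(l) = l/(((⅓)*5²)) = l/(((⅓)*25)) = l/(25/3) = l*(3/25) = 3*l/25)
F(h) = 147/25 (F(h) = 7*((3/25)*7) = 7*(21/25) = 147/25)
F(143) - 1*(-24679) = 147/25 - 1*(-24679) = 147/25 + 24679 = 617122/25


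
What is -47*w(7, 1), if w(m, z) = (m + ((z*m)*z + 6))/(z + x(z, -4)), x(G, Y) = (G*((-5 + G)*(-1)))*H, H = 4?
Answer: -940/17 ≈ -55.294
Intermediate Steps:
x(G, Y) = 4*G*(5 - G) (x(G, Y) = (G*((-5 + G)*(-1)))*4 = (G*(5 - G))*4 = 4*G*(5 - G))
w(m, z) = (6 + m + m*z²)/(z + 4*z*(5 - z)) (w(m, z) = (m + ((z*m)*z + 6))/(z + 4*z*(5 - z)) = (m + ((m*z)*z + 6))/(z + 4*z*(5 - z)) = (m + (m*z² + 6))/(z + 4*z*(5 - z)) = (m + (6 + m*z²))/(z + 4*z*(5 - z)) = (6 + m + m*z²)/(z + 4*z*(5 - z)))
-47*w(7, 1) = -47*(-6 - 1*7 - 1*7*1²)/(1*(-21 + 4*1)) = -47*(-6 - 7 - 1*7*1)/(-21 + 4) = -47*(-6 - 7 - 7)/(-17) = -47*(-1)*(-20)/17 = -47*20/17 = -940/17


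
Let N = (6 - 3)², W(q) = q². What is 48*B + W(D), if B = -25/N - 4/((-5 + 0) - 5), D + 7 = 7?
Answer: -1712/15 ≈ -114.13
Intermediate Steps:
D = 0 (D = -7 + 7 = 0)
N = 9 (N = 3² = 9)
B = -107/45 (B = -25/9 - 4/((-5 + 0) - 5) = -25*⅑ - 4/(-5 - 5) = -25/9 - 4/(-10) = -25/9 - 4*(-⅒) = -25/9 + ⅖ = -107/45 ≈ -2.3778)
48*B + W(D) = 48*(-107/45) + 0² = -1712/15 + 0 = -1712/15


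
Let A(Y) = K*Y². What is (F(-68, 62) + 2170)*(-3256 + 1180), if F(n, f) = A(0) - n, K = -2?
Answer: -4646088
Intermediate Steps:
A(Y) = -2*Y²
F(n, f) = -n (F(n, f) = -2*0² - n = -2*0 - n = 0 - n = -n)
(F(-68, 62) + 2170)*(-3256 + 1180) = (-1*(-68) + 2170)*(-3256 + 1180) = (68 + 2170)*(-2076) = 2238*(-2076) = -4646088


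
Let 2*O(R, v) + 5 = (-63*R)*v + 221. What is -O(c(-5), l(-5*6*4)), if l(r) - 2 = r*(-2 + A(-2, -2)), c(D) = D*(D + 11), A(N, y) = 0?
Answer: -228798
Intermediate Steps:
c(D) = D*(11 + D)
l(r) = 2 - 2*r (l(r) = 2 + r*(-2 + 0) = 2 + r*(-2) = 2 - 2*r)
O(R, v) = 108 - 63*R*v/2 (O(R, v) = -5/2 + ((-63*R)*v + 221)/2 = -5/2 + (-63*R*v + 221)/2 = -5/2 + (221 - 63*R*v)/2 = -5/2 + (221/2 - 63*R*v/2) = 108 - 63*R*v/2)
-O(c(-5), l(-5*6*4)) = -(108 - 63*(-5*(11 - 5))*(2 - 2*(-5*6)*4)/2) = -(108 - 63*(-5*6)*(2 - (-60)*4)/2) = -(108 - 63/2*(-30)*(2 - 2*(-120))) = -(108 - 63/2*(-30)*(2 + 240)) = -(108 - 63/2*(-30)*242) = -(108 + 228690) = -1*228798 = -228798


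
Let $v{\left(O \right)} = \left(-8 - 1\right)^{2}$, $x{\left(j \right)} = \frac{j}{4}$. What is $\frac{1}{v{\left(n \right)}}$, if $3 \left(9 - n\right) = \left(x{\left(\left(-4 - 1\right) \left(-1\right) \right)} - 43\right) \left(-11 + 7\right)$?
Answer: $\frac{1}{81} \approx 0.012346$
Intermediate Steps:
$x{\left(j \right)} = \frac{j}{4}$ ($x{\left(j \right)} = j \frac{1}{4} = \frac{j}{4}$)
$n = - \frac{140}{3}$ ($n = 9 - \frac{\left(\frac{\left(-4 - 1\right) \left(-1\right)}{4} - 43\right) \left(-11 + 7\right)}{3} = 9 - \frac{\left(\frac{\left(-5\right) \left(-1\right)}{4} - 43\right) \left(-4\right)}{3} = 9 - \frac{\left(\frac{1}{4} \cdot 5 - 43\right) \left(-4\right)}{3} = 9 - \frac{\left(\frac{5}{4} - 43\right) \left(-4\right)}{3} = 9 - \frac{\left(- \frac{167}{4}\right) \left(-4\right)}{3} = 9 - \frac{167}{3} = - \frac{140}{3} \approx -46.667$)
$v{\left(O \right)} = 81$ ($v{\left(O \right)} = \left(-9\right)^{2} = 81$)
$\frac{1}{v{\left(n \right)}} = \frac{1}{81}$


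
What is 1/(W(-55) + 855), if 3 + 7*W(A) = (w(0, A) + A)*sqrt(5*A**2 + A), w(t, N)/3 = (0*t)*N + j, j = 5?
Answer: 20937/5836162 + 70*sqrt(15070)/2918081 ≈ 0.0065323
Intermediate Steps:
w(t, N) = 15 (w(t, N) = 3*((0*t)*N + 5) = 3*(0*N + 5) = 3*(0 + 5) = 3*5 = 15)
W(A) = -3/7 + sqrt(A + 5*A**2)*(15 + A)/7 (W(A) = -3/7 + ((15 + A)*sqrt(5*A**2 + A))/7 = -3/7 + ((15 + A)*sqrt(A + 5*A**2))/7 = -3/7 + (sqrt(A + 5*A**2)*(15 + A))/7 = -3/7 + sqrt(A + 5*A**2)*(15 + A)/7)
1/(W(-55) + 855) = 1/((-3/7 + 15*sqrt(-55*(1 + 5*(-55)))/7 + (1/7)*(-55)*sqrt(-55*(1 + 5*(-55)))) + 855) = 1/((-3/7 + 15*sqrt(-55*(1 - 275))/7 + (1/7)*(-55)*sqrt(-55*(1 - 275))) + 855) = 1/((-3/7 + 15*sqrt(-55*(-274))/7 + (1/7)*(-55)*sqrt(-55*(-274))) + 855) = 1/((-3/7 + 15*sqrt(15070)/7 + (1/7)*(-55)*sqrt(15070)) + 855) = 1/((-3/7 + 15*sqrt(15070)/7 - 55*sqrt(15070)/7) + 855) = 1/((-3/7 - 40*sqrt(15070)/7) + 855) = 1/(5982/7 - 40*sqrt(15070)/7)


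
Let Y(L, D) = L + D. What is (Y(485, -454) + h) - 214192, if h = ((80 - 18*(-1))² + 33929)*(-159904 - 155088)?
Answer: -13712760897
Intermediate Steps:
Y(L, D) = D + L
h = -13712546736 (h = ((80 + 18)² + 33929)*(-314992) = (98² + 33929)*(-314992) = (9604 + 33929)*(-314992) = 43533*(-314992) = -13712546736)
(Y(485, -454) + h) - 214192 = ((-454 + 485) - 13712546736) - 214192 = (31 - 13712546736) - 214192 = -13712546705 - 214192 = -13712760897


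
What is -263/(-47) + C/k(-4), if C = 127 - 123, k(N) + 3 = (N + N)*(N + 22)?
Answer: 38473/6909 ≈ 5.5685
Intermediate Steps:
k(N) = -3 + 2*N*(22 + N) (k(N) = -3 + (N + N)*(N + 22) = -3 + (2*N)*(22 + N) = -3 + 2*N*(22 + N))
C = 4
-263/(-47) + C/k(-4) = -263/(-47) + 4/(-3 + 2*(-4)² + 44*(-4)) = -263*(-1/47) + 4/(-3 + 2*16 - 176) = 263/47 + 4/(-3 + 32 - 176) = 263/47 + 4/(-147) = 263/47 + 4*(-1/147) = 263/47 - 4/147 = 38473/6909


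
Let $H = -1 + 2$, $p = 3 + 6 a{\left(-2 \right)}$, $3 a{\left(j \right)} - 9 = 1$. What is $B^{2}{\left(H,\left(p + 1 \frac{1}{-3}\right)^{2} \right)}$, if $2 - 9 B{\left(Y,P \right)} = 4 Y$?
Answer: $\frac{4}{81} \approx 0.049383$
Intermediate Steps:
$a{\left(j \right)} = \frac{10}{3}$ ($a{\left(j \right)} = 3 + \frac{1}{3} \cdot 1 = 3 + \frac{1}{3} = \frac{10}{3}$)
$p = 23$ ($p = 3 + 6 \cdot \frac{10}{3} = 3 + 20 = 23$)
$H = 1$
$B{\left(Y,P \right)} = \frac{2}{9} - \frac{4 Y}{9}$
$B^{2}{\left(H,\left(p + 1 \frac{1}{-3}\right)^{2} \right)} = \left(\frac{2}{9} - \frac{4}{9}\right)^{2} = \left(- \frac{2}{9}\right)^{2} = \frac{4}{81}$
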